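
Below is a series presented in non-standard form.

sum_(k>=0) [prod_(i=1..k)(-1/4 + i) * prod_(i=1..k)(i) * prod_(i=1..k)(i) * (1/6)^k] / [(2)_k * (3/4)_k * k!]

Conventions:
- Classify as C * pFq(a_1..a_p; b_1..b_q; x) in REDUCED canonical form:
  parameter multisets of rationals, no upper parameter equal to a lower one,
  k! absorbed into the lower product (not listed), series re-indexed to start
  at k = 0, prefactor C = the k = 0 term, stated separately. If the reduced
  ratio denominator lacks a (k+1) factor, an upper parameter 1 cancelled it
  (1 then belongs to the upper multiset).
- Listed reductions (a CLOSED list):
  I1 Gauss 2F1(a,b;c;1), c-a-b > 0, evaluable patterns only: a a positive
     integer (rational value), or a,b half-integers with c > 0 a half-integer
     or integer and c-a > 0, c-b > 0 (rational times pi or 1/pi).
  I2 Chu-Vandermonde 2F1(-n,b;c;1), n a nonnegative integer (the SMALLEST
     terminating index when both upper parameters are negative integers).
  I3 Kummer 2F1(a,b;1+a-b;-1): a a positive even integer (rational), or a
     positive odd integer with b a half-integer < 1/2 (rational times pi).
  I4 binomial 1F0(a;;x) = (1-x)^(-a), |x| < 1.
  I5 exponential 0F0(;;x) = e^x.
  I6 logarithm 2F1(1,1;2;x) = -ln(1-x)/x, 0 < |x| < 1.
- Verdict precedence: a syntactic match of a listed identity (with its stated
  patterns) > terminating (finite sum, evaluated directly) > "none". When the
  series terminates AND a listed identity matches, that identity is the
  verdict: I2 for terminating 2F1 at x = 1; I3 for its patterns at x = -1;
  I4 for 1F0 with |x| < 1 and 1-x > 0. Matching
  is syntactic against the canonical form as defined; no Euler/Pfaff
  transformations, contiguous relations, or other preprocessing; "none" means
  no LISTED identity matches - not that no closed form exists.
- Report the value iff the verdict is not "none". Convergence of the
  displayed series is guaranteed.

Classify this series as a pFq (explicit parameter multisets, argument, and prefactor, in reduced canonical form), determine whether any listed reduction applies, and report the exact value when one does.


Key step: from the first term 1: the running product (C = 1, x = 1/6) telescopes to a rising factorial.
Ratio: r(k) = (1/6) * (k+1) (k+1) / [(k+2) (k+1)] - rational; roots negated = parameters, x = (1/6), C = 1.

With C = 1: the canonical form is 2F1(1, 1; 2; 1/6). Verdict: this is logarithm (I6) (the logarithm: parameters (1,1;2), x = 1/6). Sum: (-6) * ln(5/6).


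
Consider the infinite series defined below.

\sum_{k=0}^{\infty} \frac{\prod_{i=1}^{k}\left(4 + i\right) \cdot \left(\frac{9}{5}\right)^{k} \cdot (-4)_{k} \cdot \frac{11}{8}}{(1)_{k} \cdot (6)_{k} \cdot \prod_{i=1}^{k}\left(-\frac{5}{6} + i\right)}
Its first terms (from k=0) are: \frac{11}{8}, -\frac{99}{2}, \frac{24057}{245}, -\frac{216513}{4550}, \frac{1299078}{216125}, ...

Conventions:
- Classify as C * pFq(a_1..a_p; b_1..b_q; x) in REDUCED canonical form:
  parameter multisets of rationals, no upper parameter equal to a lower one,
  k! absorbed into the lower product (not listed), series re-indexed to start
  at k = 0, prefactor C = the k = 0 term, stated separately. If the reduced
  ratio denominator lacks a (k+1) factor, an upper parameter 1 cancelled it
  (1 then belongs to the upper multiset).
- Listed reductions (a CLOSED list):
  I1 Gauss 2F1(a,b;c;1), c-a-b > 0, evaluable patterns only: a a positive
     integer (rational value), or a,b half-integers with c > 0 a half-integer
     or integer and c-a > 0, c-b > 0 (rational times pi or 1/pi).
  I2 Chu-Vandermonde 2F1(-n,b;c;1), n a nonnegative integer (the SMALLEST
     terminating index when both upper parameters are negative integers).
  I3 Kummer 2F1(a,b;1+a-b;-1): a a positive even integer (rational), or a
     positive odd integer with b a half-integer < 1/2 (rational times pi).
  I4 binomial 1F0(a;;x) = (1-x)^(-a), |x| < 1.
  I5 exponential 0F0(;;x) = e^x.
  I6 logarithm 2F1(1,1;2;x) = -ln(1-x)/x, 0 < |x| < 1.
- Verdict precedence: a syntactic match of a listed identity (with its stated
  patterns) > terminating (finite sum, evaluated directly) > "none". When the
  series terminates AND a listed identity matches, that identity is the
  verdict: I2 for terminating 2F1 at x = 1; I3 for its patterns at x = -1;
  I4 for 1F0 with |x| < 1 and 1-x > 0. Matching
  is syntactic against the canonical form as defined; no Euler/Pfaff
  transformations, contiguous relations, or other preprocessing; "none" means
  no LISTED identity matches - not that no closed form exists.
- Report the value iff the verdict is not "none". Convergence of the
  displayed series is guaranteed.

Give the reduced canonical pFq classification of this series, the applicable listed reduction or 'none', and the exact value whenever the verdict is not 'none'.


With C = \frac{11}{8}: the canonical form is 2F2(-4, 5; \frac{1}{6}, 6; \frac{9}{5}). Verdict: terminating (-4 upstairs). 5 nonzero terms in all; added directly. Its exact value is \frac{102782713}{12103000}.

The tell: from the first term \frac{11}{8}: the lower running product (prefactor 11/8) is a rising factorial.
Ratio: r(k) = \frac{9}{5} * (k-4) (k+5) / [(k+\frac{1}{6}) (k+6) (k+1)] - rational in k. x = \frac{9}{5}; t_0 = \frac{11}{8}; negate the roots.


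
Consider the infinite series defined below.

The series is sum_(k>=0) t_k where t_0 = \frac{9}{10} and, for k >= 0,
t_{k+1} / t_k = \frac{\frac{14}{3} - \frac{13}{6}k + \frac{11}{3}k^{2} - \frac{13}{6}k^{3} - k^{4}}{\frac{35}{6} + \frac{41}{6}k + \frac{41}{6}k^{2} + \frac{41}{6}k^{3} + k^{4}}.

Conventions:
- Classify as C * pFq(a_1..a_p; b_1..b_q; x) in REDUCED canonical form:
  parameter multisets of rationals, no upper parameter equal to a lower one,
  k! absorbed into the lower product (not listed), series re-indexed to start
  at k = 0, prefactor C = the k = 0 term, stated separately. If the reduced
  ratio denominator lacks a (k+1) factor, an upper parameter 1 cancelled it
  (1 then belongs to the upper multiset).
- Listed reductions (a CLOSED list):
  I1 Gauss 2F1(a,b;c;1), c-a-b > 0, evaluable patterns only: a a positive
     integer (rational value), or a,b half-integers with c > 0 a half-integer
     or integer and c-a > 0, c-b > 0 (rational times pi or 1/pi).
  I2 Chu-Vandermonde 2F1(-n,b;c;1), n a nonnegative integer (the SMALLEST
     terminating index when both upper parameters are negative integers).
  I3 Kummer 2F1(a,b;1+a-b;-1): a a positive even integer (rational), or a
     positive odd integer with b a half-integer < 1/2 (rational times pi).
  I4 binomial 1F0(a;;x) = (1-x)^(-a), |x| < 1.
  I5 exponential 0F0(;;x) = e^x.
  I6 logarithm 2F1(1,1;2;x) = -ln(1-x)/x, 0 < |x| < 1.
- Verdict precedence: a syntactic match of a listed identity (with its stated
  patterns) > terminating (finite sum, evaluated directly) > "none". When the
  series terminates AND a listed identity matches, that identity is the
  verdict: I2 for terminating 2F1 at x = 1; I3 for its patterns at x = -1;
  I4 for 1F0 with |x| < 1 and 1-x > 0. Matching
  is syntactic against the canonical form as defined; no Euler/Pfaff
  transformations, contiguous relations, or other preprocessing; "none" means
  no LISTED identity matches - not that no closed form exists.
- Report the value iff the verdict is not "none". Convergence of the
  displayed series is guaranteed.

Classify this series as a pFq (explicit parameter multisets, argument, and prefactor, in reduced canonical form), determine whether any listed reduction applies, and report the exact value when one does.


The tell: t_0 being \frac{9}{10}, the ratio is unreduced: k^2 + 1 divides both sides (C = 9/10).
Step ratio: r(k) = -1 * (k-\frac{4}{3}) (k+\frac{7}{2}) / [(k+\frac{35}{6}) (k+1)] - rational; roots negated = parameters, x = -1, C = \frac{9}{10}.

Canonical form: C = \frac{9}{10} times 2F1 with upper {-\frac{4}{3}, \frac{7}{2}}, lower {\frac{35}{6}}, x = -1. Verdict: no listed reduction: x = -1 and upper {-\frac{4}{3}, \frac{7}{2}} fail every I1-I6 pattern.


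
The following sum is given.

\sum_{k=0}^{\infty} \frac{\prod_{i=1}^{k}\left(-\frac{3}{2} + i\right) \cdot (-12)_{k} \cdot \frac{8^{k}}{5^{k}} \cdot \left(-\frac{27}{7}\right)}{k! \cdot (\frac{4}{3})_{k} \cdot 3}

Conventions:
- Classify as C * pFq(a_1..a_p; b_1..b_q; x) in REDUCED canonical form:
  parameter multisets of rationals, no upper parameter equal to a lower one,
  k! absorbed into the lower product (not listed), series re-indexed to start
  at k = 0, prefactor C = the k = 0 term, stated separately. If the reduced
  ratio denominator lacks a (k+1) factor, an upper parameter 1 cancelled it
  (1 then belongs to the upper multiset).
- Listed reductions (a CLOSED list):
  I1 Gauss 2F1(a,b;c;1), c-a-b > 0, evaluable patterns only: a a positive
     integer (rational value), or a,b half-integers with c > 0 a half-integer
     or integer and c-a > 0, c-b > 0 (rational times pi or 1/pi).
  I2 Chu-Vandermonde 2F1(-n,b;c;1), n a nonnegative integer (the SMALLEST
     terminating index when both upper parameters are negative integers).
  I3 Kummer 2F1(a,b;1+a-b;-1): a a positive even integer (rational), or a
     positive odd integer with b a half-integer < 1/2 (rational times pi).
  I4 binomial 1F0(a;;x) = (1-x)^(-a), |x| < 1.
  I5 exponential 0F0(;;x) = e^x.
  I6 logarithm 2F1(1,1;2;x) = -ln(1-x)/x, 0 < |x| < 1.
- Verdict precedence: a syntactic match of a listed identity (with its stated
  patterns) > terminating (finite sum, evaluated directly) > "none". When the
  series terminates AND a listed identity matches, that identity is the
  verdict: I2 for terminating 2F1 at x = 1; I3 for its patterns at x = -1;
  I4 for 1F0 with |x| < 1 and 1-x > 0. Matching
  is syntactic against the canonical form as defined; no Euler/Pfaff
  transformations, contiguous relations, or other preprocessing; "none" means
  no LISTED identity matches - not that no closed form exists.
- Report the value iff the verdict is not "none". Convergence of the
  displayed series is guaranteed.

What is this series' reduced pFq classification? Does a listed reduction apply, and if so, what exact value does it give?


Prefactor -\frac{9}{7}, argument \frac{8}{5}: 2F1 with upper {-12, -\frac{1}{2}} over lower {\frac{4}{3}}. Verdict: terminating - no listed pattern fits, but -12 in the upper list cuts the series at k = 12; direct evaluation. Value: -\frac{93490444832809779}{16945972900390625}.

Key step: x = \frac{8}{5} and the running product (C = -9/7, x = 8/5) telescopes to a rising factorial.
Consecutive-term ratio: r(k) = \frac{8}{5} * (k-12) (k-\frac{1}{2}) / [(k+\frac{4}{3}) (k+1)] - rational in k. x = \frac{8}{5}; t_0 = -\frac{9}{7}; negate the roots.


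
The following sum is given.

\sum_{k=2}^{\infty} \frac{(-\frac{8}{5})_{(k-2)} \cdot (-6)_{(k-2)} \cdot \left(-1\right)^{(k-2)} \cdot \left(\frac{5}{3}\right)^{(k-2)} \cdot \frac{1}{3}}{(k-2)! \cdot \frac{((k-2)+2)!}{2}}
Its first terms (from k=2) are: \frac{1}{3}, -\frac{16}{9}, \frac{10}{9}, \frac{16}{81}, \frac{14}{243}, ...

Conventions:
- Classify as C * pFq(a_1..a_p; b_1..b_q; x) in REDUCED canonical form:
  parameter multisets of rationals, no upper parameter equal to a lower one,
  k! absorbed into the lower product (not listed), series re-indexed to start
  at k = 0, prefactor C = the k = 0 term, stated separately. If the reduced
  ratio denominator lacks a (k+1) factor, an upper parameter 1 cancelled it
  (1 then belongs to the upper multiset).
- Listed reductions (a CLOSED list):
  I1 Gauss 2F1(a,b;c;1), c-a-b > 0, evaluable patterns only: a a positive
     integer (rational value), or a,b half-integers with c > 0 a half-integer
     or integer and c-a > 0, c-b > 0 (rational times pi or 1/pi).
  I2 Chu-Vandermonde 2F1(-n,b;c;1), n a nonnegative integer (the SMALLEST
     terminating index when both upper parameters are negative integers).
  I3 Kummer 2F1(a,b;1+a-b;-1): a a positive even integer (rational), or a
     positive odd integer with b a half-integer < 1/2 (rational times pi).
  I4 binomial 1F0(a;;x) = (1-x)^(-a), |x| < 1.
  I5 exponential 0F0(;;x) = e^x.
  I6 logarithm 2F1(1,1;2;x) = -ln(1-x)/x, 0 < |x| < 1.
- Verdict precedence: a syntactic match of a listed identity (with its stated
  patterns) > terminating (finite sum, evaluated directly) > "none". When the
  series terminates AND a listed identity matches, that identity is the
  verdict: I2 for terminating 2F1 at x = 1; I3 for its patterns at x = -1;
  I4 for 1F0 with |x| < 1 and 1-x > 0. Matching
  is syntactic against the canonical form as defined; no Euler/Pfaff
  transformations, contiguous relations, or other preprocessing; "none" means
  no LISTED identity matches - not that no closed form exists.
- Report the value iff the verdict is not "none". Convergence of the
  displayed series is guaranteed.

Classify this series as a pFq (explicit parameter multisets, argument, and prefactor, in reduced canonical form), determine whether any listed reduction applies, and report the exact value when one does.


With C = \frac{1}{3}: the canonical form is 2F1(-6, -\frac{8}{5}; 3; -\frac{5}{3}). Verdict: terminating at k = 6: the factor (-6)_k kills every later term; summing the 7 survivors is exact. Exact value: -\frac{694}{10935}.

Key observation: t_0 being \frac{1}{3}, the denominator's factorial ratio (C = 1/3, x = -5/3) is a lower Pochhammer.
Term ratio: r(k) = -\frac{5}{3} * (k-6) (k-\frac{8}{5}) / [(k+3) (k+1)] - poly over poly, x = -\frac{5}{3} from leading terms; C = \frac{1}{3} at k = 0.


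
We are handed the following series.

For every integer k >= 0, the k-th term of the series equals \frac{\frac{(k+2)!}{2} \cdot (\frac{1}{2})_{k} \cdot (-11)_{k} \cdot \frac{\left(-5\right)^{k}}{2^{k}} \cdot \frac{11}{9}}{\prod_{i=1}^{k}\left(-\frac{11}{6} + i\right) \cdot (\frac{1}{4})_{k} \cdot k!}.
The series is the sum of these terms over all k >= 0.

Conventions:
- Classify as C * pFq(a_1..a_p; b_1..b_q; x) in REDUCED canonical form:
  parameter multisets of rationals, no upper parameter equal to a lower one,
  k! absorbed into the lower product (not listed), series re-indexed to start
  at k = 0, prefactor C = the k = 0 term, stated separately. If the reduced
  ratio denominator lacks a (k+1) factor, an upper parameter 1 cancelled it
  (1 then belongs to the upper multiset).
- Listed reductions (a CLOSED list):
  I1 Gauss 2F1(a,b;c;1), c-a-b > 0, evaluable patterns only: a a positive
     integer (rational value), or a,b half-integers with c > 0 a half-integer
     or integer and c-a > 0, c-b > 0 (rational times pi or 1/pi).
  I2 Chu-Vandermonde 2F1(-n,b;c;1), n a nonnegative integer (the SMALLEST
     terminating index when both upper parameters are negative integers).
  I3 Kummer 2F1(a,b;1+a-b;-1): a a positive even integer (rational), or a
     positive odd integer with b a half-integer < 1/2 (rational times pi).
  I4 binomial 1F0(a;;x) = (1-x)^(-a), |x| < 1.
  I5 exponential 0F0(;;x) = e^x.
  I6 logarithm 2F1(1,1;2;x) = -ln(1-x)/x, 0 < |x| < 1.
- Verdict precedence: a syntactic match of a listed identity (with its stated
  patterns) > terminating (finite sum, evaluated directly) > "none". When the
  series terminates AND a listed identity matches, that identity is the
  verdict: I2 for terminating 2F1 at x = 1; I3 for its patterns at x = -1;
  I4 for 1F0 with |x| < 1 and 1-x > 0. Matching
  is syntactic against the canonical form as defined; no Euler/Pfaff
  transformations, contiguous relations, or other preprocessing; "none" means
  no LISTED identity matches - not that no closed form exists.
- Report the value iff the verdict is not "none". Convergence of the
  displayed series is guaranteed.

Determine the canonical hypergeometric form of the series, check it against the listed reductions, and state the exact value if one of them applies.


At argument -\frac{5}{2}: a 3F2 with upper {-11, \frac{1}{2}, 3}, lower {-\frac{5}{6}, \frac{1}{4}}, scaled by C = \frac{11}{9}. Verdict: terminating (-11 upstairs). 12 nonzero terms in all; added directly. Exact value: -\frac{2910524452252991315625577133}{52232795340394851}.

First insight: with t_0 = \frac{11}{9}, the two geometric factors (prefactor 11/9) combine into one argument.
Term ratio: r(k) = -\frac{5}{2} * (k-11) (k+\frac{1}{2}) (k+3) / [(k-\frac{5}{6}) (k+\frac{1}{4}) (k+1)] - rational in k, leading ratio -\frac{5}{2}; with t_0 = \frac{11}{9}, classification follows.


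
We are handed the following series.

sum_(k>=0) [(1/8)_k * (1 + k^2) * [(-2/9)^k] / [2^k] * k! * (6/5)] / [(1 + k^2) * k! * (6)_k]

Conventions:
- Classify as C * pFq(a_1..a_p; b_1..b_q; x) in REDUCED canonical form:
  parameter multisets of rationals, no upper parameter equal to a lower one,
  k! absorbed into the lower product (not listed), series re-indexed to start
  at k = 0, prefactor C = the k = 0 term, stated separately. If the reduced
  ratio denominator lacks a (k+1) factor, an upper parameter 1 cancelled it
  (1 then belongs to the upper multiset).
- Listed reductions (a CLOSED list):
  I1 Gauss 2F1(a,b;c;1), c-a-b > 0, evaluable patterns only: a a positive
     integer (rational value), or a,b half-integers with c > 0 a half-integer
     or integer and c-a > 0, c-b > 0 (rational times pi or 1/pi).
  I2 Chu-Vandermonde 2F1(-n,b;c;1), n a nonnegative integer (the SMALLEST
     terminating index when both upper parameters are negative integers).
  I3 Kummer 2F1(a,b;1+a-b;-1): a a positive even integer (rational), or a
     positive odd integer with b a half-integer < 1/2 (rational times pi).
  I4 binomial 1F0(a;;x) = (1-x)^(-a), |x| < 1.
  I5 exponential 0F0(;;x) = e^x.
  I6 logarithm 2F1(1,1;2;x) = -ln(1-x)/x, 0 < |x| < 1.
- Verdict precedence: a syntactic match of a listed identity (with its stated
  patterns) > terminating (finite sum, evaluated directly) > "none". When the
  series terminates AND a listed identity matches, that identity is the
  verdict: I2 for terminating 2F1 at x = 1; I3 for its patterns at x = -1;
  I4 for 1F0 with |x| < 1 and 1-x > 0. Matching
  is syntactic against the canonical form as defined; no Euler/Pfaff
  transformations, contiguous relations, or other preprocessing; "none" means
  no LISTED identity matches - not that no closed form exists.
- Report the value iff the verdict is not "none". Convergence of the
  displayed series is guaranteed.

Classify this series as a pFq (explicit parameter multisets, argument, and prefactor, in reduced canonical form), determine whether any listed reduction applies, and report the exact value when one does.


The tell: t_0 = 6/5 here, and the factorial ratio (prefactor 6/5) (k+a-1)!/(a-1)! is a rising factorial (a)_k.
Ratio: r(k) = (-1/9) * (k+1/8) (k+1) / [(k+6) (k+1)] - poly over poly, x = (-1/9) from leading terms; C = 6/5 at k = 0.

This is 6/5 * 2F1(1/8, 1; 6; -1/9) in reduced canonical form. Verdict: none - at argument -1/9 the multisets {1/8, 1} ; {6} match no listed identity.


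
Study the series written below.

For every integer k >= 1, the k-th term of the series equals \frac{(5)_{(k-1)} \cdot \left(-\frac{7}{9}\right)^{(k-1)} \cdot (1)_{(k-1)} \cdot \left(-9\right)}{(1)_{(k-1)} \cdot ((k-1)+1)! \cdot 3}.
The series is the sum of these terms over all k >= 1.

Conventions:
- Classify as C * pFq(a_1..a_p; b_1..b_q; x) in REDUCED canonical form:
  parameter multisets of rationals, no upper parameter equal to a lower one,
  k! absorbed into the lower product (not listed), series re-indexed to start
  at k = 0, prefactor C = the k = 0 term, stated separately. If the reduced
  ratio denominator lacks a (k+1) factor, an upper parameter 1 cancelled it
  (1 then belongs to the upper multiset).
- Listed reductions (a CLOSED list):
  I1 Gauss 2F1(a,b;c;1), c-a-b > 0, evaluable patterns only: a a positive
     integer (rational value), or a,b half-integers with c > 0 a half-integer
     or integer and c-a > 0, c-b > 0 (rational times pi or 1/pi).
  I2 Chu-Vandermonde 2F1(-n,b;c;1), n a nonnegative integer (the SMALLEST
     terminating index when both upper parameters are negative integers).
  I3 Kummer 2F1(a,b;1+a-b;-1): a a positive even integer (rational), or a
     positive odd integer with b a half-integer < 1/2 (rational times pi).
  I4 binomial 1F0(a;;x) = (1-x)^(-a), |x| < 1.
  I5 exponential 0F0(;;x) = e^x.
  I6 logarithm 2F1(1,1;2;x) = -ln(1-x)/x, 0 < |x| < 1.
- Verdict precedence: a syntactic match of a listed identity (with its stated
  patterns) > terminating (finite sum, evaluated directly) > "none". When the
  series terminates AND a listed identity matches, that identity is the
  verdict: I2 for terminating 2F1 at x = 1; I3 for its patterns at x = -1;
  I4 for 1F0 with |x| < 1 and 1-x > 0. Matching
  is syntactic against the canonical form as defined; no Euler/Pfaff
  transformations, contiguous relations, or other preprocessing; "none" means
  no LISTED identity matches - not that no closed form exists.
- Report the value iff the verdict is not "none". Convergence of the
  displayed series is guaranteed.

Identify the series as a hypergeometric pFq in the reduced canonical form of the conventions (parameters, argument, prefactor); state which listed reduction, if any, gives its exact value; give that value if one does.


The tell: t_0 being -3, the constant factors (C = -3) combine into one prefactor.
Ratio: r(k) = -\frac{7}{9} * (k+1) (k+5) / [(k+2) (k+1)] - rational in k. x = -\frac{7}{9}; t_0 = -3; negate the roots.

Classification (C = -3): 2F1 with upper {1, 5}, lower {2}, argument x = -\frac{7}{9}. Verdict: none (x = -\frac{7}{9}): each listed identity misses the multisets {1, 5} ; {2}.


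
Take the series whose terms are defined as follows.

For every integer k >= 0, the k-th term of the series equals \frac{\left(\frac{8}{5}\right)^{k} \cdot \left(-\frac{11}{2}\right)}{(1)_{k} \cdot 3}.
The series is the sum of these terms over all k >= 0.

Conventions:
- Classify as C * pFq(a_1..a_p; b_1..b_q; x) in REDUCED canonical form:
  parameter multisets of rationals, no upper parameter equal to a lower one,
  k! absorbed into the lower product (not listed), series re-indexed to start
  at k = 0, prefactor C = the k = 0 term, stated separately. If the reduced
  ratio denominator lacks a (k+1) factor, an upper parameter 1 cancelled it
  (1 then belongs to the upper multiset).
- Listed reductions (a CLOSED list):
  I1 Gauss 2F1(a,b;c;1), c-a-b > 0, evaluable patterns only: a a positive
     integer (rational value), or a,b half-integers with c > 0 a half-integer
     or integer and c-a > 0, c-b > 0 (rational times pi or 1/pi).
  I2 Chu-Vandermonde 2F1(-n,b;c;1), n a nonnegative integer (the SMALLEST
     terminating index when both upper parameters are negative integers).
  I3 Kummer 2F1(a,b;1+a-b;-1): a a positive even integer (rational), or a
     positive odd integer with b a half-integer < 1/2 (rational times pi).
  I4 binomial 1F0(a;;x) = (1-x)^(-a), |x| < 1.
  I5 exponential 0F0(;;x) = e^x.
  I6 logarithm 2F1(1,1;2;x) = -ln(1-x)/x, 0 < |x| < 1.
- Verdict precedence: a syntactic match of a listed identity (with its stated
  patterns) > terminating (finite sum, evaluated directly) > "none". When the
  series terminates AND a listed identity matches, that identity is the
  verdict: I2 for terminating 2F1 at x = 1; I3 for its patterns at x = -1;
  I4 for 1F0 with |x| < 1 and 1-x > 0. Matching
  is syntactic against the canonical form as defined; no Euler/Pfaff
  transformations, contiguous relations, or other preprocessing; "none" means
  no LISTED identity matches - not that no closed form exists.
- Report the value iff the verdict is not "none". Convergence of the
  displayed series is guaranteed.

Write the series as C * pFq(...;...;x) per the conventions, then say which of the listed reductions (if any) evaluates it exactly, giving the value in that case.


First insight: with t_0 = -\frac{11}{6}, the constant factors (C = -11/6, x = 8/5) combine into one prefactor.
Term ratio: r(k) = \frac{8}{5} * 1 / [(k+1)] - poly over poly, x = \frac{8}{5} from leading terms; C = -\frac{11}{6} at k = 0.

With C = -\frac{11}{6}: the canonical form is 0F0(-; -; \frac{8}{5}). Verdict: this is exponential (I5) (the 0F0 exponential series at x = \frac{8}{5}). Exact value: \left(-\frac{11}{6}\right) \cdot e^{\frac{8}{5}}.


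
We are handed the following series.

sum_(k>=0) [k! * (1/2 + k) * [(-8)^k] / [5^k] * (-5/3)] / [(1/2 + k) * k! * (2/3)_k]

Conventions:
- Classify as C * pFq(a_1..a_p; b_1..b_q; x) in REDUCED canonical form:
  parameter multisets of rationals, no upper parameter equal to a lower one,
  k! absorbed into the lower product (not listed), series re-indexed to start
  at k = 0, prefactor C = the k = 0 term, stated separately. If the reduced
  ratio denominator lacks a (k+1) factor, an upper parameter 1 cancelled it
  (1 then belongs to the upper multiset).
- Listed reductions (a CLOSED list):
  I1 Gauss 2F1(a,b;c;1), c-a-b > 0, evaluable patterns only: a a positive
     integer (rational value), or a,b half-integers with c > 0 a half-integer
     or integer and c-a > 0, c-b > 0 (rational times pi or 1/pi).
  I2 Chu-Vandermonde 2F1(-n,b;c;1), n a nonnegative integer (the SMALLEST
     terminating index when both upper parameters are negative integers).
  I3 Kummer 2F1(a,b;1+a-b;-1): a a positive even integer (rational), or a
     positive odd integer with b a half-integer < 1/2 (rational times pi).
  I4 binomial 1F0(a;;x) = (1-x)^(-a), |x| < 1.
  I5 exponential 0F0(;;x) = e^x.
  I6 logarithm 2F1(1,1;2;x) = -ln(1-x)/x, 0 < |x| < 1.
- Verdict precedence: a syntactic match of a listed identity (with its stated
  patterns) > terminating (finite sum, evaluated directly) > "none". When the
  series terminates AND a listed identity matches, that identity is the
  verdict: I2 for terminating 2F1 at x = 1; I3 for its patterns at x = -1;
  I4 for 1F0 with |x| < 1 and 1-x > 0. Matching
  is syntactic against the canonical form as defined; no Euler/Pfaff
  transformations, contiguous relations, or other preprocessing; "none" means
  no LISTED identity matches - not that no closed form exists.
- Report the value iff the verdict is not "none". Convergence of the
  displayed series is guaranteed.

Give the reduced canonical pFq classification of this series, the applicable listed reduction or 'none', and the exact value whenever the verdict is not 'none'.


This is -5/3 * 1F1(1; 2/3; -8/5) in reduced canonical form. Verdict: none. A 1F1 with upper {1} fits none of I1-I6 at x = -8/5; the sum runs forever.

First insight: x = (-8/5) and striking the common factor k + 1/2 reduces the term (C = -5/3).
Term ratio: r(k) = (-8/5) * (k+1) / [(k+2/3) (k+1)] - rational in k. x = (-8/5); t_0 = -5/3; negate the roots.


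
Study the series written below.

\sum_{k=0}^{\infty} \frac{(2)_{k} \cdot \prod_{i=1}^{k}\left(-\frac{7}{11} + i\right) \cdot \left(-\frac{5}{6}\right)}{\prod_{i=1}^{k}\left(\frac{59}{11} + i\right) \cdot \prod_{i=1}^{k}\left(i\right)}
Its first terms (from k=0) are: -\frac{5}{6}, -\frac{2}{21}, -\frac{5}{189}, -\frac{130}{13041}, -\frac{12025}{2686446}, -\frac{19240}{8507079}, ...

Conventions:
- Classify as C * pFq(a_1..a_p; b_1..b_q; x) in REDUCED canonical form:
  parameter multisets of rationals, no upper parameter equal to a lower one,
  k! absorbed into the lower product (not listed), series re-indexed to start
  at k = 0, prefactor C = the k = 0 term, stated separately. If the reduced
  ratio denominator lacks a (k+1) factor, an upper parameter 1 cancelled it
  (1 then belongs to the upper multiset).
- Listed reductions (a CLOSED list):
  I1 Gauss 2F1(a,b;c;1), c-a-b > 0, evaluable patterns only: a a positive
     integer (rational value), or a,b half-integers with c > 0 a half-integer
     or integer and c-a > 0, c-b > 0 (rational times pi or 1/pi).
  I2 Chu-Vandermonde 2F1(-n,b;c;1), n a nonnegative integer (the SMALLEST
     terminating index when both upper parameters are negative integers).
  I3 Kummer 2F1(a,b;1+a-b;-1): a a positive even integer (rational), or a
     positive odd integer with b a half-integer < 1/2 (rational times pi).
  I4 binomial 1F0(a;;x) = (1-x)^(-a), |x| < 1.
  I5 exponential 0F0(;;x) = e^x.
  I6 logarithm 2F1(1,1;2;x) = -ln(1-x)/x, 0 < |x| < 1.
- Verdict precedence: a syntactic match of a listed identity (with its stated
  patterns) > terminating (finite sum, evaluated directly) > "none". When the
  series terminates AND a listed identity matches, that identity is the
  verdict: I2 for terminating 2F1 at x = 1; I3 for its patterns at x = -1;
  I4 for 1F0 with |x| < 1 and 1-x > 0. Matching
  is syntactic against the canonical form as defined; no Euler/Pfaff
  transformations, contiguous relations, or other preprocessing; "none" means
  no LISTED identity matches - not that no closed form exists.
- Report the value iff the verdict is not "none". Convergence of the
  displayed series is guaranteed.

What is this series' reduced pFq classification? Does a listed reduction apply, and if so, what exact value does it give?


Canonical form: C = -\frac{5}{6} times 2F1 with upper {\frac{4}{11}, 2}, lower {\frac{70}{11}}, x = 1. Verdict (x = 1): Gauss's theorem (I1) applies (x = 1: the Gamma ratio telescopes since c-a-b = 4 > 0 and a = 2 in Z>0). Hence: -\frac{118}{121}.

Key step: from the first term -\frac{5}{6}: the product of the first k integers (prefactor -5/6) is k!.
Adjacent-term ratio: r(k) = 1 * (k+\frac{4}{11}) (k+2) / [(k+\frac{70}{11}) (k+1)] - poly over poly, x = 1 from leading terms; C = -\frac{5}{6} at k = 0.


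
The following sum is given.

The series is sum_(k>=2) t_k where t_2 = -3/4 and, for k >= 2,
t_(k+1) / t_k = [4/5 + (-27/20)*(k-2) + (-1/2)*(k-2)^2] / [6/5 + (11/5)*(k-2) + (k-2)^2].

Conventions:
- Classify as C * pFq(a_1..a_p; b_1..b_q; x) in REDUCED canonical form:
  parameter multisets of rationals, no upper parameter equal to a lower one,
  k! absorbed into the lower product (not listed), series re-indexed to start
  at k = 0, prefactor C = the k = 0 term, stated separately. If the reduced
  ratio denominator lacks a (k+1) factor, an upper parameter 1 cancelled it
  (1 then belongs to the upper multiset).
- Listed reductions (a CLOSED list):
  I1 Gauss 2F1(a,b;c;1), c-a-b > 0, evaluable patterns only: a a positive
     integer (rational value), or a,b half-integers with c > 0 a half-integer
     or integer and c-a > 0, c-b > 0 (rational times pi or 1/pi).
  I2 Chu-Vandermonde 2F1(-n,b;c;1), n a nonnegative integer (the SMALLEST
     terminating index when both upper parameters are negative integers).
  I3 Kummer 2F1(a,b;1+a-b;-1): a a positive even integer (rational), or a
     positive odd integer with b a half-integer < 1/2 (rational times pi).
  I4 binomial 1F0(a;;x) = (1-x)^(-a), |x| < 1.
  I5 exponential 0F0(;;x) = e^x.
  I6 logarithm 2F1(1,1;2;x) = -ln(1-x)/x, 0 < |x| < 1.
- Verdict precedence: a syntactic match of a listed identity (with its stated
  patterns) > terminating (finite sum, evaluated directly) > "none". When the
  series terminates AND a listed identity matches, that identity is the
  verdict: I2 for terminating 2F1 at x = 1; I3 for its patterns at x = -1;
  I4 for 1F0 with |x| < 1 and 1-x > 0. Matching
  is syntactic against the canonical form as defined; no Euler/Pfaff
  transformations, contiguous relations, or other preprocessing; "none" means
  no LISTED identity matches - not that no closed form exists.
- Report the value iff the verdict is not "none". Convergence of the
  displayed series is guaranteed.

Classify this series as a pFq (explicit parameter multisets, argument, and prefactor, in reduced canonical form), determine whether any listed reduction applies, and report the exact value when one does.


The series (x = -1/2) is 2F1: upper {-1/2, 16/5}, lower {6/5}, prefactor -3/4. Verdict: none here - no I1-I6 shape fits x = -1/2 with lower {6/5}.

Key observation: t_0 being -3/4, roots of the ratio polynomials (C = -3/4) are the negated parameters.
Adjacent-term ratio: r(k) = (-1/2) * (k-1/2) (k+16/5) / [(k+6/5) (k+1)] - rational in k. x = (-1/2); t_0 = -3/4; negate the roots.


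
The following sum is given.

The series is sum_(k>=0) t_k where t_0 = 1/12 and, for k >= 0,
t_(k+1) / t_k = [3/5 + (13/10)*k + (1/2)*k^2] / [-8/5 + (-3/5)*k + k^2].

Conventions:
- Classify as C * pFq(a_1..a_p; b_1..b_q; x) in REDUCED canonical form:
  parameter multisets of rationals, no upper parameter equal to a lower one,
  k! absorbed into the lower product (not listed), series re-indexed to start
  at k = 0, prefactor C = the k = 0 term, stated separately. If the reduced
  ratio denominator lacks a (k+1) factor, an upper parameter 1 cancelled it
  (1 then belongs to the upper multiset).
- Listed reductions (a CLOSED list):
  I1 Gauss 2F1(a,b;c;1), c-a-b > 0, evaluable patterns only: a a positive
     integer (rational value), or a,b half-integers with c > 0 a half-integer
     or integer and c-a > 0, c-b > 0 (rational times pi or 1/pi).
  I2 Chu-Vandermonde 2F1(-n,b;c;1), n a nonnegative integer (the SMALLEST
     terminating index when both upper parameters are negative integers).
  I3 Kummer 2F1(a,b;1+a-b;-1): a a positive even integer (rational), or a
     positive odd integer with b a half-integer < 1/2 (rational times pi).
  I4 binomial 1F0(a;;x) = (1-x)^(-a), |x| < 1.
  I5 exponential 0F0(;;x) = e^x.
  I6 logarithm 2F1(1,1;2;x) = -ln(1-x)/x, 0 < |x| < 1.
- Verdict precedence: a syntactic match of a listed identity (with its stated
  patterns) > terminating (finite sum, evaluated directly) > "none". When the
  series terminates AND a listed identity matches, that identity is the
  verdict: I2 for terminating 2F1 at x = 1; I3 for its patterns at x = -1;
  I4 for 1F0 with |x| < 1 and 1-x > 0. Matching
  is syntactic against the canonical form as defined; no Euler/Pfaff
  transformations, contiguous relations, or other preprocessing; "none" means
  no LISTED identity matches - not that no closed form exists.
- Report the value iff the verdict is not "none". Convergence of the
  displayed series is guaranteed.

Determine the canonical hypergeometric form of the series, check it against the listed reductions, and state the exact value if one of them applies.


Prefactor 1/12, argument 1/2: 2F1 with upper {3/5, 2} over lower {-8/5}. Verdict: none - this 2F1 at x = 1/2 matches no listed pattern, and upper {3/5, 2} holds no stopper.

Key observation: with t_0 = 1/12, the expanded ratio factors over Q; C = 1/12, x = 1/2, roots give parameters.
Adjacent-term ratio: r(k) = (1/2) * (k+3/5) (k+2) / [(k-8/5) (k+1)] ; factor over Q: parameters, x = (1/2), and C = 1/12.


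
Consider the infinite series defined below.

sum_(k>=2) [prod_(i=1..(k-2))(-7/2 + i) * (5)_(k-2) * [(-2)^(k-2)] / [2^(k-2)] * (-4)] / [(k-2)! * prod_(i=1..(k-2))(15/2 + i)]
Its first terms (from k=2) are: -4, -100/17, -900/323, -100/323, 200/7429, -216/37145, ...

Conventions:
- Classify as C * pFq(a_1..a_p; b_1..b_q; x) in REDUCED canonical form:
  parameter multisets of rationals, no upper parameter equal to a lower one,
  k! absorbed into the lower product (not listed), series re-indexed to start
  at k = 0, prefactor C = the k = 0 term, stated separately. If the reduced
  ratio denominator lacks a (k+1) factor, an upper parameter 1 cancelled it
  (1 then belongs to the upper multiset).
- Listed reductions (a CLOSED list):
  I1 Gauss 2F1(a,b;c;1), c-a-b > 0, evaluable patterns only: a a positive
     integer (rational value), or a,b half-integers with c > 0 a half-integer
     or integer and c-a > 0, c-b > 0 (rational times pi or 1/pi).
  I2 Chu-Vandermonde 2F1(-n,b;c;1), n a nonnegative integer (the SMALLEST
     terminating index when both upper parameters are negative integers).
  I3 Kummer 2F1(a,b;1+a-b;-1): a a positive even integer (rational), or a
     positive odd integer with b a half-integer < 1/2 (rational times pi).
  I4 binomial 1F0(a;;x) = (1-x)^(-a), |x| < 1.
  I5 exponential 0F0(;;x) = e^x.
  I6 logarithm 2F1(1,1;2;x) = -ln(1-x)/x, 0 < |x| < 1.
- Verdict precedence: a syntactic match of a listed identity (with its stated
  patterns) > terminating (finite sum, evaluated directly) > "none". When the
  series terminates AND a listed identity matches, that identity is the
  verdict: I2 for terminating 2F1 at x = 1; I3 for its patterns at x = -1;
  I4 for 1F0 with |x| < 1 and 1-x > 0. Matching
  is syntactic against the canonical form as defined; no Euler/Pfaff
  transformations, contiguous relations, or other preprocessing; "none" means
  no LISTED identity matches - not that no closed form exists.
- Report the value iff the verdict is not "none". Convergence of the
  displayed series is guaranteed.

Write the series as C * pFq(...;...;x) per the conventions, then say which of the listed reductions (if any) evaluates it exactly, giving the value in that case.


The series (x = -1) is 2F1: upper {-5/2, 5}, lower {17/2}, prefactor -4. Verdict: Kummer (I3) applies (x = -1; c = 17/2 equals 1+a-b for upper {-5/2, 5}: listed pattern). Hence: (-135135/32768) * pi.

Key observation: with t_0 = -4, the running product (prefactor -4) telescopes to a rising factorial.
Term ratio: r(k) = (-1) * (k-5/2) (k+5) / [(k+17/2) (k+1)] - rational in k. x = (-1); t_0 = -4; negate the roots.


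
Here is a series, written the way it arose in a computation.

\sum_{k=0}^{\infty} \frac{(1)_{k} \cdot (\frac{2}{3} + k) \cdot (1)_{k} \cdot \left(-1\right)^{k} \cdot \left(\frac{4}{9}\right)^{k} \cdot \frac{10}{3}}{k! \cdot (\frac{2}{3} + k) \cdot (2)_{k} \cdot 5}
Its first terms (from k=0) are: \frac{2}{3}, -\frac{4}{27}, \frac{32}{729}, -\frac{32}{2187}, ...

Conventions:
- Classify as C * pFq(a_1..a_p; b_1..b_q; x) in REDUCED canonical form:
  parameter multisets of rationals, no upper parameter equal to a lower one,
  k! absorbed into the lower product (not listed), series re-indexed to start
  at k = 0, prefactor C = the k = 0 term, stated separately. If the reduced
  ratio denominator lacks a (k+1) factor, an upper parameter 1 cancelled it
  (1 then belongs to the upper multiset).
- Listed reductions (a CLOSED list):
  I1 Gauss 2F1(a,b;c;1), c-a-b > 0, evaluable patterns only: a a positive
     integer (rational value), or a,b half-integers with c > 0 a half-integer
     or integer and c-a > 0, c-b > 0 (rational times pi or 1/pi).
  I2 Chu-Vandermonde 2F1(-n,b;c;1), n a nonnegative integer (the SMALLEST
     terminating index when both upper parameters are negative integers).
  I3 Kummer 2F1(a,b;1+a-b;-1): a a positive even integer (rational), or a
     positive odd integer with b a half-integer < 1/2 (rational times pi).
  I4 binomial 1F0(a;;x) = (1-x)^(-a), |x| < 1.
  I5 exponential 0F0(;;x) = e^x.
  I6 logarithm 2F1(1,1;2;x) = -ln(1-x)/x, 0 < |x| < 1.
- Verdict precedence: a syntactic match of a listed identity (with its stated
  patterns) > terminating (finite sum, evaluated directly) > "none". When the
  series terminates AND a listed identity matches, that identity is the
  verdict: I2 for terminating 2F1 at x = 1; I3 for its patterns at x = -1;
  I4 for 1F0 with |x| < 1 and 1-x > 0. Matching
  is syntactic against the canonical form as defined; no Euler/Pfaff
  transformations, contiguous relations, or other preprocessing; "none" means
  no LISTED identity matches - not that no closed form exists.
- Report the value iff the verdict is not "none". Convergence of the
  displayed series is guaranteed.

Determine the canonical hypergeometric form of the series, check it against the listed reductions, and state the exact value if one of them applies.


x = -\frac{4}{9} here; the reduced form reads 2F1, upper {1, 1}, lower {2}, C = \frac{2}{3}. Verdict (x = -\frac{4}{9}): the logarithmic series (I6) applies (the logarithm: parameters (1,1;2), x = -\frac{4}{9}). Sum: \frac{3}{2} \cdot \ln\left(\frac{13}{9}\right).

Key observation: x = -\frac{4}{9} and the (-1)^k factor (prefactor 2/3) folds into the argument's sign.
Term ratio: r(k) = -\frac{4}{9} * (k+1) (k+1) / [(k+2) (k+1)] - rational; roots negated = parameters, x = -\frac{4}{9}, C = \frac{2}{3}.


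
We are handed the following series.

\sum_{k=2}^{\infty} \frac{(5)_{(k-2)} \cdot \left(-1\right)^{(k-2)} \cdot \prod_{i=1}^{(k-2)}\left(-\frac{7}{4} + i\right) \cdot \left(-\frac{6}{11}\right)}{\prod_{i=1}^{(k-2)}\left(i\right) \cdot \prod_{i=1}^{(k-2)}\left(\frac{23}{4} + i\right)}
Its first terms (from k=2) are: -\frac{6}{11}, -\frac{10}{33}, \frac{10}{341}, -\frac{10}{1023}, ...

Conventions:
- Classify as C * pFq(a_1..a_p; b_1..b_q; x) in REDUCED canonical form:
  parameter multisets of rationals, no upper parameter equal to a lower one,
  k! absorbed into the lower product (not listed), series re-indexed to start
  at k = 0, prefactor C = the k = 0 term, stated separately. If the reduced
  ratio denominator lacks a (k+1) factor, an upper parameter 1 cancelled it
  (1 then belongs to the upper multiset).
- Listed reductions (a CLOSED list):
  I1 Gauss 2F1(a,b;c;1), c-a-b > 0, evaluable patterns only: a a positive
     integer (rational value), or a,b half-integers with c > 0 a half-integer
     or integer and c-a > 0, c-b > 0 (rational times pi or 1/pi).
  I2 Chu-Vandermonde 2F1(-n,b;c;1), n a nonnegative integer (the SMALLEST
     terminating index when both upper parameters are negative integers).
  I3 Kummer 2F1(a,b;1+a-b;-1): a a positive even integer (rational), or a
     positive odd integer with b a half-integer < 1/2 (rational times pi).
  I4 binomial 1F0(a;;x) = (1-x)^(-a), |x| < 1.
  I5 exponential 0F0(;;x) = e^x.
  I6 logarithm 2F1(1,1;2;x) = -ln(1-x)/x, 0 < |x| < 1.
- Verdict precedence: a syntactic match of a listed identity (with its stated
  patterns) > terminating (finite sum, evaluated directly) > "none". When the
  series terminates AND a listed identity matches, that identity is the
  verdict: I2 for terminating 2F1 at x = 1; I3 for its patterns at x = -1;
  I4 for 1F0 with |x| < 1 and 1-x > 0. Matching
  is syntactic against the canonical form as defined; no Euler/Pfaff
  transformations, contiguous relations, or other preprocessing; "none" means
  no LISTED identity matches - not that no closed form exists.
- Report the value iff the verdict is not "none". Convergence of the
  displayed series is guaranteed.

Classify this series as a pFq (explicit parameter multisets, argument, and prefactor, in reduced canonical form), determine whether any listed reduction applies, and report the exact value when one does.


Canonical form: C = -\frac{6}{11} times 2F1 with upper {-\frac{3}{4}, 5}, lower {\frac{27}{4}}, x = -1. Verdict: none (x = -1): each listed identity misses the multisets {-\frac{3}{4}, 5} ; {\frac{27}{4}}.

Structural cue: from the first term -\frac{6}{11}: the product of the first k integers (prefactor -6/11) is k!.
Ratio: r(k) = -1 * (k-\frac{3}{4}) (k+5) / [(k+\frac{27}{4}) (k+1)] ; factor over Q: parameters, x = -1, and C = -\frac{6}{11}.
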